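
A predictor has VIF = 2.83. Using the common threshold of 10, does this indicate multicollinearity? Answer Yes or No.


Compare VIF = 2.83 to the threshold of 10.
2.83 < 10, so the answer is No.

No


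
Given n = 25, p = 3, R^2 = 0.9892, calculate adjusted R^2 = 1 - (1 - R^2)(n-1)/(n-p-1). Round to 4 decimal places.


Adjusted R^2 = 1 - (1 - R^2) * (n-1)/(n-p-1).
(1 - R^2) = 0.0108.
(n-1)/(n-p-1) = 24/21.
(1 - R^2) * (n-1) = 0.0108 * 24 = 0.2592.
Divide by (n-p-1): 0.2592 / 21 = 0.0123.
Adj R^2 = 1 - 0.0123 = 0.9877.

0.9877


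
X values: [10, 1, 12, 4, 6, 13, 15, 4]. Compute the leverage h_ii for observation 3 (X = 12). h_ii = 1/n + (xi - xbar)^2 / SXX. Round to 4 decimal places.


Mean of X: xbar = 8.1250.
SXX = 178.8750.
For X = 12: h = 1/8 + (12 - 8.1250)^2/178.8750 = 0.2089.

0.2089


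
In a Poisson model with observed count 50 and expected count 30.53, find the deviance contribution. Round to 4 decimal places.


First: ln(50/30.53) = 0.493313.
Then: 50 * 0.493313 = 24.665650.
y - mu = 50 - 30.53 = 19.47.
D = 2(24.665650 - 19.47) = 10.391300, which rounds to 10.3913.

10.3913


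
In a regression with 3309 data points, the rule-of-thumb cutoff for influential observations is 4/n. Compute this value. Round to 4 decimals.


The threshold is 4/n.
4/3309 = 0.0012.

0.0012


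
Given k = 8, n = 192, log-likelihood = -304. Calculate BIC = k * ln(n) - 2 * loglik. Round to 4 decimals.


k * ln(n) = 8 * ln(192) = 8 * 5.257495 = 42.059960.
-2 * loglik = -2 * (-304) = 608.
BIC = 42.059960 + 608 = 650.059960, which rounds to 650.0600.

650.0600


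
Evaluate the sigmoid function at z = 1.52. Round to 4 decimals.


Compute exp(-1.5200) = 0.2187.
Sigmoid = 1 / (1 + 0.2187) = 1 / 1.2187 = 0.8205.

0.8205


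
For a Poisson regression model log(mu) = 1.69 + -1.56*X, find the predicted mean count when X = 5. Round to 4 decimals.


Compute eta = 1.69 + -1.56 * 5 = -6.1100.
Apply inverse link: mu = e^-6.1100 = 0.0022.

0.0022


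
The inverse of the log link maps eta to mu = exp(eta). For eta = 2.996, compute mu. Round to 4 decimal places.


The inverse log link gives:
mu = exp(2.996) = 20.0054.

20.0054


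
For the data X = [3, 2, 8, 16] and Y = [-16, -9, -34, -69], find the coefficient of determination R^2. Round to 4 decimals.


Fit the OLS line: b0 = -1.6415, b1 = -4.1874.
SSres = 5.6904.
SStot = 2158.0000.
R^2 = 1 - 5.6904/2158.0000 = 0.9974.

0.9974


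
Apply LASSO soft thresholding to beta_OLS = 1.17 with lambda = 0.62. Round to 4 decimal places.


|beta_OLS| = 1.17.
lambda = 0.62.
Since |beta| > lambda, coefficient = sign(beta)*(|beta| - lambda) = 0.5500.
Result = 0.5500.

0.5500


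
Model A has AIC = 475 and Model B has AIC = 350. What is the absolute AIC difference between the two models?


|AIC_A - AIC_B| = |475 - 350| = 125.
Model B is preferred (lower AIC).

125


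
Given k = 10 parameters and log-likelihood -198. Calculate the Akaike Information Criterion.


AIC = 2*10 - 2*(-198).
= 20 + 396 = 416.

416


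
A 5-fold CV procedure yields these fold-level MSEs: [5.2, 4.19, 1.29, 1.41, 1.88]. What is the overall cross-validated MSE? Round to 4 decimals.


Total MSE across folds = 13.9700.
CV-MSE = 13.9700/5 = 2.7940.

2.7940


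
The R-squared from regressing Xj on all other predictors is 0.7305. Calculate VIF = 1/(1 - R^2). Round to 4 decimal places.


Denominator: 1 - 0.7305 = 0.2695.
VIF = 1 / 0.2695 = 3.7106.

3.7106


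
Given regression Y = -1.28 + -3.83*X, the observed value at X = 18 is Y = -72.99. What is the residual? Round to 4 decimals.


Compute yhat = -1.28 + (-3.83)(18) = -70.2200.
Residual = actual - predicted = -72.99 - -70.2200 = -2.7700.

-2.7700


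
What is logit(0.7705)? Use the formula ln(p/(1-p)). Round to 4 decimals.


Compute the odds: 0.7705/0.2295 = 3.3573.
Take the natural log: ln(3.3573) = 1.2111.

1.2111


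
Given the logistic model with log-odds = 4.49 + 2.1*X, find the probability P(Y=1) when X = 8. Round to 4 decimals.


Linear predictor: z = 4.49 + 2.1 * 8 = 21.2900.
P = 1/(1 + exp(-21.2900)) = 1/(1 + 0.0000) = 1.0000.

1.0000


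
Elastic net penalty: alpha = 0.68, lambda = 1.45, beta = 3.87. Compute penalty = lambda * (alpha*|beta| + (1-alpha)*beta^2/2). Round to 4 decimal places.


alpha * |beta| = 0.68 * 3.87 = 2.6316.
(1-alpha) * beta^2/2 = 0.32 * 14.9769/2 = 2.3963.
Total = 1.45 * (2.6316 + 2.3963) = 7.2905.

7.2905


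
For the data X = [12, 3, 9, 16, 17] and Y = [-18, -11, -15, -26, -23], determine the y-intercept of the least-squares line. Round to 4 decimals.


First find the slope: b1 = -1.0124.
Means: xbar = 11.4000, ybar = -18.6000.
b0 = ybar - b1 * xbar = -18.6000 - -1.0124 * 11.4000 = -7.0588.

-7.0588


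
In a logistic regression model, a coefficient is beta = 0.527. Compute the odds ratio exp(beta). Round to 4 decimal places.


Odds ratio = exp(beta) = exp(0.527).
= 1.6938.

1.6938


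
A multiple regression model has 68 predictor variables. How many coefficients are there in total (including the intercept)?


Including the intercept, the model has 68 predictor coefficients + 1 intercept.
Total = 69.

69


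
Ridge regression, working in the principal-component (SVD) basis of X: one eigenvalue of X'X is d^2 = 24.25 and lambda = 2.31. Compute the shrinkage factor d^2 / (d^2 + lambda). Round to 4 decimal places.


Denominator = d^2 + lambda = 24.25 + 2.31 = 26.5600.
Shrinkage = 24.25 / 26.5600 = 0.9130.

0.9130


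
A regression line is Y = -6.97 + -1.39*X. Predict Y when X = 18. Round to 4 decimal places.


Substitute X = 18 into the equation:
Y = -6.97 + -1.39 * 18 = -6.97 + -25.0200 = -31.9900.

-31.9900


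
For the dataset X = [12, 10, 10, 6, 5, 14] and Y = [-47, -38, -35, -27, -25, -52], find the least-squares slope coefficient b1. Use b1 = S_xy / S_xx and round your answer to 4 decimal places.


Calculate xbar = 9.5000, ybar = -37.3333.
S_xx = 59.5000, S_xy = -181.0000.
Using b1 = S_xy / S_xx = -181.0000 / 59.5000, we get b1 = -3.0420.

-3.0420


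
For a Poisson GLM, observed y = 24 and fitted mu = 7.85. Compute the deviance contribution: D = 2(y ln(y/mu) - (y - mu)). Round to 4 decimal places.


First: ln(24/7.85) = 1.117540.
Then: 24 * 1.117540 = 26.820960.
y - mu = 24 - 7.85 = 16.15.
D = 2(26.820960 - 16.15) = 21.341920, which rounds to 21.3419.

21.3419


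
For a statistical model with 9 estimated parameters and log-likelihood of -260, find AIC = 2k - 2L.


AIC = 2k - 2*loglik = 2(9) - 2(-260).
= 18 + 520 = 538.

538


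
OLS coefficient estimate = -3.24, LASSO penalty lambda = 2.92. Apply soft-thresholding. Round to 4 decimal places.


Check: |-3.24| = 3.24 vs lambda = 2.92.
Since |beta| > lambda, coefficient = sign(beta)*(|beta| - lambda) = -0.3200.
Soft-thresholded coefficient = -0.3200.

-0.3200


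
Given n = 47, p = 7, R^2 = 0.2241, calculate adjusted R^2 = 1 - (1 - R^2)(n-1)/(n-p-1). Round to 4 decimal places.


Plug in: Adj R^2 = 1 - (1 - 0.2241) * 46/39.
= 1 - 0.7759 * 46/39
= 1 - 35.6914 / 39
= 1 - 0.9152 = 0.0848.

0.0848


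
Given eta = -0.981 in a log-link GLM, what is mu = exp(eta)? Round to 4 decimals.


Apply the inverse link:
mu = e^-0.981 = 0.3749.

0.3749


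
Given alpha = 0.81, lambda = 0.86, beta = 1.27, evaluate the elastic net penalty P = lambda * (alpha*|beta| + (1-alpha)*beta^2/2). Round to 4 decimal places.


L1 component = 0.81 * |1.27| = 1.0287.
L2 component = 0.19 * 1.27^2 / 2 = 0.1532.
Penalty = 0.86 * (1.0287 + 0.1532) = 0.86 * 1.1819 = 1.0165.

1.0165


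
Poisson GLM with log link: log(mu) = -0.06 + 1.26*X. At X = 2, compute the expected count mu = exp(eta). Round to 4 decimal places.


Linear predictor: eta = -0.06 + (1.26)(2) = 2.4600.
Expected count: mu = exp(2.4600) = 11.7048.

11.7048


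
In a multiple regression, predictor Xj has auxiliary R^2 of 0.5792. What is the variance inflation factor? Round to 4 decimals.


VIF = 1 / (1 - 0.5792).
= 1 / 0.4208 = 2.3764.

2.3764


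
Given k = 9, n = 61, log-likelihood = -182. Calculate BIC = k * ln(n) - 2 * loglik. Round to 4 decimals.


Compute k*ln(n) = 9*ln(61) = 9*4.110874 = 36.997866.
Then -2*loglik = 364.
BIC = 36.997866 + 364 = 400.997866, which rounds to 400.9979.

400.9979


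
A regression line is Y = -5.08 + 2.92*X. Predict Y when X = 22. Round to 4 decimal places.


Predicted value:
Y = -5.08 + (2.92)(22) = -5.08 + 64.2400 = 59.1600.

59.1600


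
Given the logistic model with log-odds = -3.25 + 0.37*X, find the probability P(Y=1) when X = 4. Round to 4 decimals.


z = -3.25 + 0.37 * 4 = -1.7700.
Sigmoid: P = 1 / (1 + exp(1.7700)) = 0.1455.

0.1455


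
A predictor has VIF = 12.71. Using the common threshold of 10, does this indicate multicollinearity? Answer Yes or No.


The threshold is 10.
VIF = 12.71 is >= 10.
Multicollinearity indication: Yes.

Yes


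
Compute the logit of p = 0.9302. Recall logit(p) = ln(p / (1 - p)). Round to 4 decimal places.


Compute the odds: 0.9302/0.0698 = 13.3266.
Take the natural log: ln(13.3266) = 2.5898.

2.5898


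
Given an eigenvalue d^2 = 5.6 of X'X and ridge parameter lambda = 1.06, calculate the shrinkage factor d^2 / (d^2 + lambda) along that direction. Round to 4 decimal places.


Compute the denominator: 5.6 + 1.06 = 6.6600.
Shrinkage factor = 5.6 / 6.6600 = 0.8408.

0.8408


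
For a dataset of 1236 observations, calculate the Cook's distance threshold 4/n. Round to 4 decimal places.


Using the rule of thumb:
Threshold = 4 / 1236 = 0.0032.

0.0032


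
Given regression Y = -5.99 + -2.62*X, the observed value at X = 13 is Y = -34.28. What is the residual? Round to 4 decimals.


Predicted = -5.99 + -2.62 * 13 = -40.0500.
Residual = -34.28 - -40.0500 = 5.7700.

5.7700


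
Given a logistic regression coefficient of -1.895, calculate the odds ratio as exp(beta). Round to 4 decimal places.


The odds ratio is computed as:
OR = e^(-1.895) = 0.1503.

0.1503


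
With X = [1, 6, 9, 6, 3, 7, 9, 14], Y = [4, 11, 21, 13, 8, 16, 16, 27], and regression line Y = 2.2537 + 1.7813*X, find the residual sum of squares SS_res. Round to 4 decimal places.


Predicted values from Y = 2.2537 + 1.7813*X.
Residuals: [-0.0350, -1.9415, 2.7146, 0.0585, 0.4024, 1.2772, -2.2854, -0.1919].
SSres = 18.1962.

18.1962


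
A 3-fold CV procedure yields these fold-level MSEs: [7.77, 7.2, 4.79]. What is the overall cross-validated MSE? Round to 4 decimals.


Total MSE across folds = 19.7600.
CV-MSE = 19.7600/3 = 6.5867.

6.5867


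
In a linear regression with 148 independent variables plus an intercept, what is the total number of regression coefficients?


Total coefficients = number of predictors + 1 (for the intercept).
= 148 + 1 = 149.

149


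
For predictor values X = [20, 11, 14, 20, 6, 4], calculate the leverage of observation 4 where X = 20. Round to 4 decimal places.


Mean of X: xbar = 12.5000.
SXX = 231.5000.
For X = 20: h = 1/6 + (20 - 12.5000)^2/231.5000 = 0.4096.

0.4096


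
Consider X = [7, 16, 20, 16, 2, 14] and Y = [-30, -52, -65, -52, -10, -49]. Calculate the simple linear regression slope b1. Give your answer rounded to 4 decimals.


First compute the means: xbar = 12.5000, ybar = -43.0000.
Then S_xx = sum((xi - xbar)^2) = 223.5000.
S_xy = sum((xi - xbar)(yi - ybar)) = -655.0000.
b1 = S_xy / S_xx = -655.0000 / 223.5000 = -2.9306.

-2.9306


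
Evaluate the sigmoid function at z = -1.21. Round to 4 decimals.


Compute exp(1.2100) = 3.3535.
Sigmoid = 1 / (1 + 3.3535) = 1 / 4.3535 = 0.2297.

0.2297


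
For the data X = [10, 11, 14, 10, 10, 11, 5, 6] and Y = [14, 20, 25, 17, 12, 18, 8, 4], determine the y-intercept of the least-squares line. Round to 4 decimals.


Compute b1 = 2.1814 from the OLS formula.
With xbar = 9.6250 and ybar = 14.7500, the intercept is:
b0 = 14.7500 - 2.1814 * 9.6250 = -6.2462.

-6.2462


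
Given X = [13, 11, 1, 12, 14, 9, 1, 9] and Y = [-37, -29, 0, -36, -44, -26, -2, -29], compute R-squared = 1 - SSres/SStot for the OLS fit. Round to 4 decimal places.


The fitted line is Y = 2.0441 + -3.1336*X.
SSres = 29.6350, SStot = 1811.8750.
R^2 = 1 - SSres/SStot = 0.9836.

0.9836


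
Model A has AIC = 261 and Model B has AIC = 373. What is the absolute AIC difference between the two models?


Compute |261 - 373| = 112.
Model A has the smaller AIC.

112


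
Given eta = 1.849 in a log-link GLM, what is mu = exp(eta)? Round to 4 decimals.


mu = exp(eta) = exp(1.849).
= 6.3535.

6.3535


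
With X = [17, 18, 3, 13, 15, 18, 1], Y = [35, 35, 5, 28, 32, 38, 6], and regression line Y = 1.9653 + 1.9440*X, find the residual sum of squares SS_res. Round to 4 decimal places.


Predicted values from Y = 1.9653 + 1.9440*X.
Residuals: [-0.0133, -1.9573, -2.7973, 0.7627, 0.8747, 1.0427, 2.0907].
SSres = 18.4611.

18.4611


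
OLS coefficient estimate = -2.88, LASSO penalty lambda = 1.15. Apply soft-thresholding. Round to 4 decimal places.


Absolute value: |-2.88| = 2.88.
Compare to lambda = 1.15.
Since |beta| > lambda, coefficient = sign(beta)*(|beta| - lambda) = -1.7300.

-1.7300


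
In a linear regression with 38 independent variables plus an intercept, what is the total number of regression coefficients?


Each predictor gets one coefficient, plus one intercept.
Total parameters = 38 + 1 = 39.

39


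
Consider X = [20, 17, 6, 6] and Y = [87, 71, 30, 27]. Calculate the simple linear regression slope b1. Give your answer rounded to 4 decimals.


First compute the means: xbar = 12.2500, ybar = 53.7500.
Then S_xx = sum((xi - xbar)^2) = 160.7500.
S_xy = sum((xi - xbar)(yi - ybar)) = 655.2500.
b1 = S_xy / S_xx = 655.2500 / 160.7500 = 4.0762.

4.0762


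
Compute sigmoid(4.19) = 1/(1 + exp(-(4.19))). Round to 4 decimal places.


First, exp(-4.1900) = 0.0151.
Then sigma(z) = 1/(1 + 0.0151) = 0.9851.

0.9851


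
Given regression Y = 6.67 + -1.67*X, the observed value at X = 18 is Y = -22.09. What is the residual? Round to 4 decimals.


Fitted value at X = 18 is yhat = 6.67 + -1.67*18 = -23.3900.
Residual = -22.09 - -23.3900 = 1.3000.

1.3000


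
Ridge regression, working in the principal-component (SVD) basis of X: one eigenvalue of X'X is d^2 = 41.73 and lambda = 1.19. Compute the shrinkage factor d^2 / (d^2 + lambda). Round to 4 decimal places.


Compute the denominator: 41.73 + 1.19 = 42.9200.
Shrinkage factor = 41.73 / 42.9200 = 0.9723.

0.9723


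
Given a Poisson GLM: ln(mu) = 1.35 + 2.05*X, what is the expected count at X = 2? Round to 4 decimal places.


Linear predictor: eta = 1.35 + (2.05)(2) = 5.4500.
Expected count: mu = exp(5.4500) = 232.7582.

232.7582


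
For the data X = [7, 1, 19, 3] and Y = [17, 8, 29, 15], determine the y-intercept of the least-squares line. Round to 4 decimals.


The slope is b1 = 1.0538.
Sample means are xbar = 7.5000 and ybar = 17.2500.
Intercept: b0 = 17.2500 - (1.0538)(7.5000) = 9.3462.

9.3462


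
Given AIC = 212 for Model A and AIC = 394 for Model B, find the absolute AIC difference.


Compute |212 - 394| = 182.
Model A has the smaller AIC.

182


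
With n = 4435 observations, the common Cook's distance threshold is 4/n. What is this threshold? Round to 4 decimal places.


Using the rule of thumb:
Threshold = 4 / 4435 = 0.0009.

0.0009


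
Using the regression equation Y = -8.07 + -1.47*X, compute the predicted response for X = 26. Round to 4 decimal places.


Plug X = 26 into Y = -8.07 + -1.47*X:
Y = -8.07 + -38.2200 = -46.2900.

-46.2900


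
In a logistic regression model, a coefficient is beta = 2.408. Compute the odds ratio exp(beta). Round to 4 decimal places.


Odds ratio = exp(beta) = exp(2.408).
= 11.1117.

11.1117


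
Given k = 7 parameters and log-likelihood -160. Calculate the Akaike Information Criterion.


AIC = 2*7 - 2*(-160).
= 14 + 320 = 334.

334


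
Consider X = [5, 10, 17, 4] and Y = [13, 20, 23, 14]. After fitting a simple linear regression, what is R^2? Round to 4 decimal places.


The fitted line is Y = 10.5377 + 0.7736*X.
SSres = 5.5660, SStot = 69.0000.
R^2 = 1 - SSres/SStot = 0.9193.

0.9193


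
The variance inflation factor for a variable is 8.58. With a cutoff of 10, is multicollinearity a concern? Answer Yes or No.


The threshold is 10.
VIF = 8.58 is < 10.
Multicollinearity indication: No.

No


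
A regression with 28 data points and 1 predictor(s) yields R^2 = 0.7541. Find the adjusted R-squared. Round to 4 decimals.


Adjusted R^2 = 1 - (1 - R^2) * (n-1)/(n-p-1).
(1 - R^2) = 0.2459.
(n-1)/(n-p-1) = 27/26.
(1 - R^2) * (n-1) = 0.2459 * 27 = 6.6393.
Divide by (n-p-1): 6.6393 / 26 = 0.2554.
Adj R^2 = 1 - 0.2554 = 0.7446.

0.7446


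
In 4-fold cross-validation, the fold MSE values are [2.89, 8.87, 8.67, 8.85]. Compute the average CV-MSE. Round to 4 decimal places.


Sum of fold MSEs = 29.2800.
Average = 29.2800 / 4 = 7.3200.

7.3200


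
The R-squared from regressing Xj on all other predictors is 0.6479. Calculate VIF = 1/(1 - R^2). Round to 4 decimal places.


Using VIF = 1/(1 - R^2_j):
1 - 0.6479 = 0.3521.
VIF = 2.8401.

2.8401


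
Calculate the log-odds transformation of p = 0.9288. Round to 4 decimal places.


Compute the odds: 0.9288/0.0712 = 13.0449.
Take the natural log: ln(13.0449) = 2.5684.

2.5684


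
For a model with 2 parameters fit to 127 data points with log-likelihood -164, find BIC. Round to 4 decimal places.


Compute k*ln(n) = 2*ln(127) = 2*4.844187 = 9.688374.
Then -2*loglik = 328.
BIC = 9.688374 + 328 = 337.688374, which rounds to 337.6884.

337.6884


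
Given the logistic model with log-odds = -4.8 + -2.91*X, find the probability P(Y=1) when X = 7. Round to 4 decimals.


Linear predictor: z = -4.8 + -2.91 * 7 = -25.1700.
P = 1/(1 + exp(25.1700)) = 1/(1 + 85347756503.4382) = 0.0000.

0.0000


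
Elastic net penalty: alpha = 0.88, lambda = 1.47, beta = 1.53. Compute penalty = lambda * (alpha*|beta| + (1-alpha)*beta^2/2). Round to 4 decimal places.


alpha * |beta| = 0.88 * 1.53 = 1.3464.
(1-alpha) * beta^2/2 = 0.12 * 2.3409/2 = 0.1405.
Total = 1.47 * (1.3464 + 0.1405) = 2.1857.

2.1857


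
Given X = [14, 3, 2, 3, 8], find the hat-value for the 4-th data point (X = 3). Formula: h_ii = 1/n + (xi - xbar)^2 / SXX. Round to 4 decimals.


Mean of X: xbar = 6.0000.
SXX = 102.0000.
For X = 3: h = 1/5 + (3 - 6.0000)^2/102.0000 = 0.2882.

0.2882


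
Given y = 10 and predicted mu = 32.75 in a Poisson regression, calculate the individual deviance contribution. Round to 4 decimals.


First: ln(10/32.75) = -1.186318.
Then: 10 * -1.186318 = -11.863180.
y - mu = 10 - 32.75 = -22.75.
D = 2(-11.863180 - -22.75) = 21.773640, which rounds to 21.7736.

21.7736


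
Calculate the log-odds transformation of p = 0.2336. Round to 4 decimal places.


The odds are p/(1-p) = 0.2336 / 0.7664 = 0.3048.
logit(p) = ln(0.3048) = -1.1881.

-1.1881


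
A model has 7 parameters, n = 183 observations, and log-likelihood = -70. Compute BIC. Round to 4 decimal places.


Compute k*ln(n) = 7*ln(183) = 7*5.209486 = 36.466402.
Then -2*loglik = 140.
BIC = 36.466402 + 140 = 176.466402, which rounds to 176.4664.

176.4664


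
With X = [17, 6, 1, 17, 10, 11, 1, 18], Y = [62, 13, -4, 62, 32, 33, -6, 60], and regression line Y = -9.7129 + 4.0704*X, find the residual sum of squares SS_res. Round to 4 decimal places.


Compute predicted values, then residuals = yi - yhat_i.
Residuals: [2.5161, -1.7095, 1.6425, 2.5161, 1.0089, -2.0615, -0.3575, -3.5543].
SSres = sum(residual^2) = 36.3102.

36.3102


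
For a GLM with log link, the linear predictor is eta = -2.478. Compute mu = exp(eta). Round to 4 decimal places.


The inverse log link gives:
mu = exp(-2.478) = 0.0839.

0.0839


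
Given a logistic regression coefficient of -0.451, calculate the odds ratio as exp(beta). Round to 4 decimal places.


The odds ratio is computed as:
OR = e^(-0.451) = 0.6370.

0.6370


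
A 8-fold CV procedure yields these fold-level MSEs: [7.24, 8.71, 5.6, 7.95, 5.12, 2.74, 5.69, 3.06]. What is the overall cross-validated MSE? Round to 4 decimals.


Total MSE across folds = 46.1100.
CV-MSE = 46.1100/8 = 5.7638.

5.7638


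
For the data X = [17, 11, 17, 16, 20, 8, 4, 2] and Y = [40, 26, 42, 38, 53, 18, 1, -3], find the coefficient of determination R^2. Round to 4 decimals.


After computing the OLS fit (b0=-8.9123, b1=3.0137):
SSres = 25.4419, SStot = 2848.8750.
R^2 = 1 - 25.4419/2848.8750 = 0.9911.

0.9911


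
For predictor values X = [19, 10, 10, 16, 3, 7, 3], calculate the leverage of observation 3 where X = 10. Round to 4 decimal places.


Mean of X: xbar = 9.7143.
SXX = 223.4286.
For X = 10: h = 1/7 + (10 - 9.7143)^2/223.4286 = 0.1432.

0.1432


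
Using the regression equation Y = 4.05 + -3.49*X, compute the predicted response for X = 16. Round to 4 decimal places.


Plug X = 16 into Y = 4.05 + -3.49*X:
Y = 4.05 + -55.8400 = -51.7900.

-51.7900


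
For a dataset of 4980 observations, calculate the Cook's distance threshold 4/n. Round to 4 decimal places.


Using the rule of thumb:
Threshold = 4 / 4980 = 0.0008.

0.0008


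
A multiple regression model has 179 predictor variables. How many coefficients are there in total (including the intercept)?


Total coefficients = number of predictors + 1 (for the intercept).
= 179 + 1 = 180.

180


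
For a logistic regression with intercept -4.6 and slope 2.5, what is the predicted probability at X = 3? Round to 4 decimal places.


z = -4.6 + 2.5 * 3 = 2.9000.
Sigmoid: P = 1 / (1 + exp(-2.9000)) = 0.9478.

0.9478


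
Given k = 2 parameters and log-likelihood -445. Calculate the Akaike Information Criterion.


AIC = 2*2 - 2*(-445).
= 4 + 890 = 894.

894


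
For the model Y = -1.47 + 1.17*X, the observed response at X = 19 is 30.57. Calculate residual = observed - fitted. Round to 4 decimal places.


Predicted = -1.47 + 1.17 * 19 = 20.7600.
Residual = 30.57 - 20.7600 = 9.8100.

9.8100


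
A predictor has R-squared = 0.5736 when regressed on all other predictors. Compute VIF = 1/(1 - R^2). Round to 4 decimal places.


Denominator: 1 - 0.5736 = 0.4264.
VIF = 1 / 0.4264 = 2.3452.

2.3452


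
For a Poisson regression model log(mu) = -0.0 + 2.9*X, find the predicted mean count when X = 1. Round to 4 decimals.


Linear predictor: eta = -0.0 + (2.9)(1) = 2.9000.
Expected count: mu = exp(2.9000) = 18.1741.

18.1741


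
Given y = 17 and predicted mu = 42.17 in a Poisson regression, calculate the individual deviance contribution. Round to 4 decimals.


First: ln(17/42.17) = -0.908496.
Then: 17 * -0.908496 = -15.444432.
y - mu = 17 - 42.17 = -25.17.
D = 2(-15.444432 - -25.17) = 19.451136, which rounds to 19.4511.

19.4511


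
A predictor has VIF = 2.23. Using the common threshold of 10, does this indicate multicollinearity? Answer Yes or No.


The threshold is 10.
VIF = 2.23 is < 10.
Multicollinearity indication: No.

No


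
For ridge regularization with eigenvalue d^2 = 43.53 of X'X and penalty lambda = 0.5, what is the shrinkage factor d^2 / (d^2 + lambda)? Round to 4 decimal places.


d^2 + lambda = 43.53 + 0.5 = 44.0300.
Shrinkage factor = 43.53/44.0300 = 0.9886.

0.9886


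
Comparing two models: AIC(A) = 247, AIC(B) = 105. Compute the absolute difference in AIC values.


Compute |247 - 105| = 142.
Model B has the smaller AIC.

142


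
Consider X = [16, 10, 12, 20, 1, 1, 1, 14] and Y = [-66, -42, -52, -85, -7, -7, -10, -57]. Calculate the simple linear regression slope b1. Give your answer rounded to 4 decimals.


The sample means are xbar = 9.3750 and ybar = -40.7500.
Compute S_xx = 395.8750 and S_xy = -1565.7500.
Slope b1 = S_xy / S_xx = -1565.7500 / 395.8750 = -3.9552.

-3.9552


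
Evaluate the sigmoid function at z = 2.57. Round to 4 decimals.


exp(-2.5700) = 0.0765.
1 + exp(-z) = 1.0765.
sigmoid = 1/1.0765 = 0.9289.

0.9289


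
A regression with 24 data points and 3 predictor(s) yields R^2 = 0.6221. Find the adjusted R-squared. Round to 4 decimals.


Adjusted R^2 = 1 - (1 - R^2) * (n-1)/(n-p-1).
(1 - R^2) = 0.3779.
(n-1)/(n-p-1) = 23/20.
(1 - R^2) * (n-1) = 0.3779 * 23 = 8.6917.
Divide by (n-p-1): 8.6917 / 20 = 0.4346.
Adj R^2 = 1 - 0.4346 = 0.5654.

0.5654


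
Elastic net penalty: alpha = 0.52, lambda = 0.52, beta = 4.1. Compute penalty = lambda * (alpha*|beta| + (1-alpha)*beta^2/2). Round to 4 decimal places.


L1 component = 0.52 * |4.1| = 2.1320.
L2 component = 0.48 * 4.1^2 / 2 = 4.0344.
Penalty = 0.52 * (2.1320 + 4.0344) = 0.52 * 6.1664 = 3.2065.

3.2065


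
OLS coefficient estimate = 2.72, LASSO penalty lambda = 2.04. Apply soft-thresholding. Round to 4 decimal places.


|beta_OLS| = 2.72.
lambda = 2.04.
Since |beta| > lambda, coefficient = sign(beta)*(|beta| - lambda) = 0.6800.
Result = 0.6800.

0.6800


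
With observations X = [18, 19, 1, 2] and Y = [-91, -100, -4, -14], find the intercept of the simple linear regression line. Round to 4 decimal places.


First find the slope: b1 = -5.1034.
Means: xbar = 10.0000, ybar = -52.2500.
b0 = ybar - b1 * xbar = -52.2500 - -5.1034 * 10.0000 = -1.2155.

-1.2155


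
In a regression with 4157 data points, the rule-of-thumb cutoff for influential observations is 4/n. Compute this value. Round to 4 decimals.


The threshold is 4/n.
4/4157 = 0.0010.

0.0010


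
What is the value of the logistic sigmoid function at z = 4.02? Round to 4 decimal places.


exp(-4.0200) = 0.0180.
1 + exp(-z) = 1.0180.
sigmoid = 1/1.0180 = 0.9824.

0.9824


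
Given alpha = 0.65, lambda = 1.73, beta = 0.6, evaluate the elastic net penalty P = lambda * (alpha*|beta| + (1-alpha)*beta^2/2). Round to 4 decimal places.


alpha * |beta| = 0.65 * 0.6 = 0.3900.
(1-alpha) * beta^2/2 = 0.35 * 0.3600/2 = 0.0630.
Total = 1.73 * (0.3900 + 0.0630) = 0.7837.

0.7837


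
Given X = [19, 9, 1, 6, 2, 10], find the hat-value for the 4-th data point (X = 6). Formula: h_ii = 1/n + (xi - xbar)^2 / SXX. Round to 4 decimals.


Mean of X: xbar = 7.8333.
SXX = 214.8333.
For X = 6: h = 1/6 + (6 - 7.8333)^2/214.8333 = 0.1823.

0.1823


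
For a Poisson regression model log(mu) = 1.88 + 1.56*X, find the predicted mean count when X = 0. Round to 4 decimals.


eta = 1.88 + 1.56 * 0 = 1.8800.
mu = exp(1.8800) = 6.5535.

6.5535


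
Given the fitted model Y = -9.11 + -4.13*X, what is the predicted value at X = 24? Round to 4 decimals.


Predicted value:
Y = -9.11 + (-4.13)(24) = -9.11 + -99.1200 = -108.2300.

-108.2300


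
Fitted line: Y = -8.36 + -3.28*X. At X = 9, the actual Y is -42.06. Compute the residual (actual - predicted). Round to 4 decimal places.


Fitted value at X = 9 is yhat = -8.36 + -3.28*9 = -37.8800.
Residual = -42.06 - -37.8800 = -4.1800.

-4.1800


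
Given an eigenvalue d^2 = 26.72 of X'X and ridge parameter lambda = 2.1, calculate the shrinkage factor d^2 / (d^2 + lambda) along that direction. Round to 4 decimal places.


Denominator = d^2 + lambda = 26.72 + 2.1 = 28.8200.
Shrinkage = 26.72 / 28.8200 = 0.9271.

0.9271


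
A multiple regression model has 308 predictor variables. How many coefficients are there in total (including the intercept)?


Total coefficients = number of predictors + 1 (for the intercept).
= 308 + 1 = 309.

309


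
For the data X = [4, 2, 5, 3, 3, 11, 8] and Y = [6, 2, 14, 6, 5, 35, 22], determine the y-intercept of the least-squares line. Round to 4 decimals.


The slope is b1 = 3.6455.
Sample means are xbar = 5.1429 and ybar = 12.8571.
Intercept: b0 = 12.8571 - (3.6455)(5.1429) = -5.8909.

-5.8909


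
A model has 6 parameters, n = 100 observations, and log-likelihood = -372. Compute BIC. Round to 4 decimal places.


Compute k*ln(n) = 6*ln(100) = 6*4.605170 = 27.631020.
Then -2*loglik = 744.
BIC = 27.631020 + 744 = 771.631020, which rounds to 771.6310.

771.6310


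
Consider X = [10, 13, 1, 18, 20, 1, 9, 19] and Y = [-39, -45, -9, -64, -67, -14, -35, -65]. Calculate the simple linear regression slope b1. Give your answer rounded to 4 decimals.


Calculate xbar = 11.3750, ybar = -42.2500.
S_xx = 401.8750, S_xy = -1195.2500.
Using b1 = S_xy / S_xx = -1195.2500 / 401.8750, we get b1 = -2.9742.

-2.9742


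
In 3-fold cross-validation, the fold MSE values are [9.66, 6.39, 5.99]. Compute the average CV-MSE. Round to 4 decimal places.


Total MSE across folds = 22.0400.
CV-MSE = 22.0400/3 = 7.3467.

7.3467


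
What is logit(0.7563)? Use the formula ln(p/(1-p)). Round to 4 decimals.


The odds are p/(1-p) = 0.7563 / 0.2437 = 3.1034.
logit(p) = ln(3.1034) = 1.1325.

1.1325


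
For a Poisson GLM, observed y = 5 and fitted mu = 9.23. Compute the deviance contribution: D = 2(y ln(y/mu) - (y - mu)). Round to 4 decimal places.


First: ln(5/9.23) = -0.613021.
Then: 5 * -0.613021 = -3.065105.
y - mu = 5 - 9.23 = -4.23.
D = 2(-3.065105 - -4.23) = 2.329790, which rounds to 2.3298.

2.3298


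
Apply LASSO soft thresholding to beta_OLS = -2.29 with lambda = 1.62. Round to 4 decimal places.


Check: |-2.29| = 2.29 vs lambda = 1.62.
Since |beta| > lambda, coefficient = sign(beta)*(|beta| - lambda) = -0.6700.
Soft-thresholded coefficient = -0.6700.

-0.6700


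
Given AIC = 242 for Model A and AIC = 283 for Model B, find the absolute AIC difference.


Absolute difference = |242 - 283| = 41.
The model with lower AIC (A) is preferred.

41


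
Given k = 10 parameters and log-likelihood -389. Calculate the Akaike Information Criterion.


AIC = 2k - 2*loglik = 2(10) - 2(-389).
= 20 + 778 = 798.

798


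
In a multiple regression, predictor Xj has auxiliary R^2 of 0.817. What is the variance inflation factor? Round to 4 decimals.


VIF = 1 / (1 - 0.817).
= 1 / 0.183 = 5.4645.

5.4645


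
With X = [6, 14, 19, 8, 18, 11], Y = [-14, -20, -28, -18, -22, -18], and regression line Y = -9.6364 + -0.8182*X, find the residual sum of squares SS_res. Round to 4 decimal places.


Compute predicted values, then residuals = yi - yhat_i.
Residuals: [0.5456, 1.0912, -2.8178, -1.8180, 2.3640, 0.6366].
SSres = sum(residual^2) = 18.7273.

18.7273


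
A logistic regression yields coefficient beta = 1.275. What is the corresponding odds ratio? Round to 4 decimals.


Odds ratio = exp(beta) = exp(1.275).
= 3.5787.

3.5787


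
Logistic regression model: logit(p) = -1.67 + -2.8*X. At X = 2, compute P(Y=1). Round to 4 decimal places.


Linear predictor: z = -1.67 + -2.8 * 2 = -7.2700.
P = 1/(1 + exp(7.2700)) = 1/(1 + 1436.5505) = 0.0007.

0.0007


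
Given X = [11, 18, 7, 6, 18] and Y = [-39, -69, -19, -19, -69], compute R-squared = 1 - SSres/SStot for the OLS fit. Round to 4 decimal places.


The fitted line is Y = 8.9403 + -4.3284*X.
SSres = 9.5522, SStot = 2520.0000.
R^2 = 1 - SSres/SStot = 0.9962.

0.9962


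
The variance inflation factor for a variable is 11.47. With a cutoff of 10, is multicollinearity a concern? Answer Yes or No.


Compare VIF = 11.47 to the threshold of 10.
11.47 >= 10, so the answer is Yes.

Yes


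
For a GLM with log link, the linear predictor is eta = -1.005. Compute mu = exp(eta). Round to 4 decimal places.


The inverse log link gives:
mu = exp(-1.005) = 0.3660.

0.3660


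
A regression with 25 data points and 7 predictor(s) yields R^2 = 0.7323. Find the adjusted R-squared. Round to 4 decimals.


Adjusted R^2 = 1 - (1 - R^2) * (n-1)/(n-p-1).
(1 - R^2) = 0.2677.
(n-1)/(n-p-1) = 24/17.
(1 - R^2) * (n-1) = 0.2677 * 24 = 6.4248.
Divide by (n-p-1): 6.4248 / 17 = 0.3779.
Adj R^2 = 1 - 0.3779 = 0.6221.

0.6221


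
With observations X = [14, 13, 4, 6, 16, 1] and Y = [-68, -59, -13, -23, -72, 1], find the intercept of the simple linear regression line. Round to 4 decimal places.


The slope is b1 = -5.0745.
Sample means are xbar = 9.0000 and ybar = -39.0000.
Intercept: b0 = -39.0000 - (-5.0745)(9.0000) = 6.6702.

6.6702


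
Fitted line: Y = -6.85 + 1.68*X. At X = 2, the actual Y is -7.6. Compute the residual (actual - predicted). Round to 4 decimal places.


Predicted = -6.85 + 1.68 * 2 = -3.4900.
Residual = -7.6 - -3.4900 = -4.1100.

-4.1100


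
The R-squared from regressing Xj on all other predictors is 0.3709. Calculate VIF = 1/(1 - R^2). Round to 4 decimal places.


Using VIF = 1/(1 - R^2_j):
1 - 0.3709 = 0.6291.
VIF = 1.5896.

1.5896


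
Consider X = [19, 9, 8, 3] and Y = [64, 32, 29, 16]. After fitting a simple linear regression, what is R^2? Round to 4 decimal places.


After computing the OLS fit (b0=5.6382, b1=3.0371):
SSres = 3.8145, SStot = 1246.7500.
R^2 = 1 - 3.8145/1246.7500 = 0.9969.

0.9969


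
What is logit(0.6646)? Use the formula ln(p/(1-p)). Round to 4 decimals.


Compute the odds: 0.6646/0.3354 = 1.9815.
Take the natural log: ln(1.9815) = 0.6839.

0.6839


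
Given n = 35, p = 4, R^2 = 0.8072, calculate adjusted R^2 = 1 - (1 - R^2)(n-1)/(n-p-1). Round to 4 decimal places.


Plug in: Adj R^2 = 1 - (1 - 0.8072) * 34/30.
= 1 - 0.1928 * 34/30
= 1 - 6.5552 / 30
= 1 - 0.2185 = 0.7815.

0.7815


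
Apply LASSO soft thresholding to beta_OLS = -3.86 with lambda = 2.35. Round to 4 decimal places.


Absolute value: |-3.86| = 3.86.
Compare to lambda = 2.35.
Since |beta| > lambda, coefficient = sign(beta)*(|beta| - lambda) = -1.5100.

-1.5100


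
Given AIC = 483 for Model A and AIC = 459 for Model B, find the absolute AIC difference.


Absolute difference = |483 - 459| = 24.
The model with lower AIC (B) is preferred.

24


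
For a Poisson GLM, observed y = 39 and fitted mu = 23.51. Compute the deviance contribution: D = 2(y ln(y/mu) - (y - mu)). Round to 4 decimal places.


First: ln(39/23.51) = 0.506136.
Then: 39 * 0.506136 = 19.739304.
y - mu = 39 - 23.51 = 15.49.
D = 2(19.739304 - 15.49) = 8.498608, which rounds to 8.4986.

8.4986


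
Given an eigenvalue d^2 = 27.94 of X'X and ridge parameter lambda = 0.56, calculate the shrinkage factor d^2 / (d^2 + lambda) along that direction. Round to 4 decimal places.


d^2 + lambda = 27.94 + 0.56 = 28.5000.
Shrinkage factor = 27.94/28.5000 = 0.9804.

0.9804


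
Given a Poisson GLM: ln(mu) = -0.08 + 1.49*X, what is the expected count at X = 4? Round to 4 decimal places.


Linear predictor: eta = -0.08 + (1.49)(4) = 5.8800.
Expected count: mu = exp(5.8800) = 357.8092.

357.8092


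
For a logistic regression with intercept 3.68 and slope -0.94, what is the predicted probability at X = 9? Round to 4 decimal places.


z = 3.68 + -0.94 * 9 = -4.7800.
Sigmoid: P = 1 / (1 + exp(4.7800)) = 0.0083.

0.0083


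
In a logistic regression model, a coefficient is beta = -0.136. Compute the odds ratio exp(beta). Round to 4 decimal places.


Odds ratio = exp(beta) = exp(-0.136).
= 0.8728.

0.8728


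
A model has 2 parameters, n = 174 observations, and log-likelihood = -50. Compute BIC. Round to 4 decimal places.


ln(174) = 5.159055.
k * ln(n) = 2 * 5.159055 = 10.318110.
-2L = 100.
BIC = 10.318110 + 100 = 110.318110, which rounds to 110.3181.

110.3181


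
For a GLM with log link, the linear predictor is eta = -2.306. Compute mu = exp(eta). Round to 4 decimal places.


Apply the inverse link:
mu = e^-2.306 = 0.0997.

0.0997


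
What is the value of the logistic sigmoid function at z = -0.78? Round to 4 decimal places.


Compute exp(0.7800) = 2.1815.
Sigmoid = 1 / (1 + 2.1815) = 1 / 3.1815 = 0.3143.

0.3143


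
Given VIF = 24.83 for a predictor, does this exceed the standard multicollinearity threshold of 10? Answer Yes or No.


The threshold is 10.
VIF = 24.83 is >= 10.
Multicollinearity indication: Yes.

Yes


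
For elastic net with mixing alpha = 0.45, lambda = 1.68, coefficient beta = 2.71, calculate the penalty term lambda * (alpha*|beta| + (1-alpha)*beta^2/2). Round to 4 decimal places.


alpha * |beta| = 0.45 * 2.71 = 1.2195.
(1-alpha) * beta^2/2 = 0.55 * 7.3441/2 = 2.0196.
Total = 1.68 * (1.2195 + 2.0196) = 5.4417.

5.4417


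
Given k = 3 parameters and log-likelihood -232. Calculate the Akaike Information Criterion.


AIC = 2*3 - 2*(-232).
= 6 + 464 = 470.

470


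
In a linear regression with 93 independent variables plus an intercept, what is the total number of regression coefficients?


Each predictor gets one coefficient, plus one intercept.
Total parameters = 93 + 1 = 94.

94


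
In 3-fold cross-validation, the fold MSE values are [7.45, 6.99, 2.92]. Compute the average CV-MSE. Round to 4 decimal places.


Add all fold MSEs: 17.3600.
Divide by k = 3: 17.3600/3 = 5.7867.

5.7867


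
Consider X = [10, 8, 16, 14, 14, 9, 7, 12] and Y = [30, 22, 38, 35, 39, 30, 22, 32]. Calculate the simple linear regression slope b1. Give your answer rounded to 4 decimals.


First compute the means: xbar = 11.2500, ybar = 31.0000.
Then S_xx = sum((xi - xbar)^2) = 73.5000.
S_xy = sum((xi - xbar)(yi - ybar)) = 138.0000.
b1 = S_xy / S_xx = 138.0000 / 73.5000 = 1.8776.

1.8776


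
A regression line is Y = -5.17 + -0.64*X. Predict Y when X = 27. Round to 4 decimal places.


Plug X = 27 into Y = -5.17 + -0.64*X:
Y = -5.17 + -17.2800 = -22.4500.

-22.4500


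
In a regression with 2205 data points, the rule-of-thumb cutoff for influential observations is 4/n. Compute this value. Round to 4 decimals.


Using the rule of thumb:
Threshold = 4 / 2205 = 0.0018.

0.0018


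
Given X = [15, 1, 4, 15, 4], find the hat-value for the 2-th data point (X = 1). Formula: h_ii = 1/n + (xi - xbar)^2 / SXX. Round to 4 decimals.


n = 5, xbar = 7.8000.
SXX = sum((xi - xbar)^2) = 178.8000.
h = 1/5 + (1 - 7.8000)^2 / 178.8000 = 0.4586.

0.4586


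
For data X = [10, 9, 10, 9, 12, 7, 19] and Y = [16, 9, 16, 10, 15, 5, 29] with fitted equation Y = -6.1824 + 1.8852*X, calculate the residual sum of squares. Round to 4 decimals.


For each point, residual = actual - predicted.
Residuals: [3.3304, -1.7844, 3.3304, -0.7844, -1.4400, -2.0140, -0.6364].
Sum of squared residuals = 32.5173.

32.5173


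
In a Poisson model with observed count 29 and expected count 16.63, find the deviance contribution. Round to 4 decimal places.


Compute y*ln(y/mu) = 29*ln(29/16.63) = 29*0.556088 = 16.126552.
y - mu = 12.37.
D = 2*(16.126552 - (12.37)) = 7.513104, which rounds to 7.5131.

7.5131


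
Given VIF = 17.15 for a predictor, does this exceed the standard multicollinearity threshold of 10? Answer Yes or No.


The threshold is 10.
VIF = 17.15 is >= 10.
Multicollinearity indication: Yes.

Yes


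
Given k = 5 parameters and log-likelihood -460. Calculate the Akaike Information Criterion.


AIC = 2*5 - 2*(-460).
= 10 + 920 = 930.

930


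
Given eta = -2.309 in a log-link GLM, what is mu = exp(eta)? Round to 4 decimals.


The inverse log link gives:
mu = exp(-2.309) = 0.0994.

0.0994


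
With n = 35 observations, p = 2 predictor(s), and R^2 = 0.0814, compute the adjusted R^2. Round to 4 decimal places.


Adjusted R^2 = 1 - (1 - R^2) * (n-1)/(n-p-1).
(1 - R^2) = 0.9186.
(n-1)/(n-p-1) = 34/32.
(1 - R^2) * (n-1) = 0.9186 * 34 = 31.2324.
Divide by (n-p-1): 31.2324 / 32 = 0.9760.
Adj R^2 = 1 - 0.9760 = 0.0240.

0.0240


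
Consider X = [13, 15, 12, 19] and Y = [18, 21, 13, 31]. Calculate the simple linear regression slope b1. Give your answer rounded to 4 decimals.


Calculate xbar = 14.7500, ybar = 20.7500.
S_xx = 28.7500, S_xy = 69.7500.
Using b1 = S_xy / S_xx = 69.7500 / 28.7500, we get b1 = 2.4261.

2.4261


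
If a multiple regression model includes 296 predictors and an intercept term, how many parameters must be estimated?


Total coefficients = number of predictors + 1 (for the intercept).
= 296 + 1 = 297.

297


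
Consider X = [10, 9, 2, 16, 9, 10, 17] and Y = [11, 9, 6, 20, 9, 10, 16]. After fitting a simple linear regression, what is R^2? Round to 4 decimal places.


The fitted line is Y = 2.4265 + 0.8769*X.
SSres = 22.5887, SStot = 137.7143.
R^2 = 1 - SSres/SStot = 0.8360.

0.8360
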